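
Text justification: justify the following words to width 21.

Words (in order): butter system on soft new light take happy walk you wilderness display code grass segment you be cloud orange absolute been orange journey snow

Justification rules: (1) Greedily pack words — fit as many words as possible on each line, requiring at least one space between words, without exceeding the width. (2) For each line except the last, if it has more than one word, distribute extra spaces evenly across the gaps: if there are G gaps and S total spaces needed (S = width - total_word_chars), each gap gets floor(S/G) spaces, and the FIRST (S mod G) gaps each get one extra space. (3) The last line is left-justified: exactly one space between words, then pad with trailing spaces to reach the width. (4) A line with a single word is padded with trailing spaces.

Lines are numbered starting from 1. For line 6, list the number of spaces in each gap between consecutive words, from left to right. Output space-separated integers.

Answer: 2 1

Derivation:
Line 1: ['butter', 'system', 'on', 'soft'] (min_width=21, slack=0)
Line 2: ['new', 'light', 'take', 'happy'] (min_width=20, slack=1)
Line 3: ['walk', 'you', 'wilderness'] (min_width=19, slack=2)
Line 4: ['display', 'code', 'grass'] (min_width=18, slack=3)
Line 5: ['segment', 'you', 'be', 'cloud'] (min_width=20, slack=1)
Line 6: ['orange', 'absolute', 'been'] (min_width=20, slack=1)
Line 7: ['orange', 'journey', 'snow'] (min_width=19, slack=2)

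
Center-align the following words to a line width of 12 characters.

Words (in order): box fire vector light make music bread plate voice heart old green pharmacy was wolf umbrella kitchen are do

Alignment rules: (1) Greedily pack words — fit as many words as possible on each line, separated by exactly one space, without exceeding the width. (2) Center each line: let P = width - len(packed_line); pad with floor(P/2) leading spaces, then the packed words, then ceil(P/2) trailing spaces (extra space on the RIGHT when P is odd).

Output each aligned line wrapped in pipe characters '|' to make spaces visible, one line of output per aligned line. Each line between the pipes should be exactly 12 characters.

Answer: |  box fire  |
|vector light|
| make music |
|bread plate |
|voice heart |
| old green  |
|pharmacy was|
|    wolf    |
|  umbrella  |
|kitchen are |
|     do     |

Derivation:
Line 1: ['box', 'fire'] (min_width=8, slack=4)
Line 2: ['vector', 'light'] (min_width=12, slack=0)
Line 3: ['make', 'music'] (min_width=10, slack=2)
Line 4: ['bread', 'plate'] (min_width=11, slack=1)
Line 5: ['voice', 'heart'] (min_width=11, slack=1)
Line 6: ['old', 'green'] (min_width=9, slack=3)
Line 7: ['pharmacy', 'was'] (min_width=12, slack=0)
Line 8: ['wolf'] (min_width=4, slack=8)
Line 9: ['umbrella'] (min_width=8, slack=4)
Line 10: ['kitchen', 'are'] (min_width=11, slack=1)
Line 11: ['do'] (min_width=2, slack=10)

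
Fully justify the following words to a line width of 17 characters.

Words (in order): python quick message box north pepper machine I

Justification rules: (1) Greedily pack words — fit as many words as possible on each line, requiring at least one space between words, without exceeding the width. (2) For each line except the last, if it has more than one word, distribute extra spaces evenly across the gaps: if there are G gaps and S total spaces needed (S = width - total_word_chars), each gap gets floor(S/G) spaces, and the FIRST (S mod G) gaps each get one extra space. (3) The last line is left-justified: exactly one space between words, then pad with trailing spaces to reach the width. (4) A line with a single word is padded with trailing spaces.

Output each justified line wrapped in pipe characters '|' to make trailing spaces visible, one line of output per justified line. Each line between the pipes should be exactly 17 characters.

Line 1: ['python', 'quick'] (min_width=12, slack=5)
Line 2: ['message', 'box', 'north'] (min_width=17, slack=0)
Line 3: ['pepper', 'machine', 'I'] (min_width=16, slack=1)

Answer: |python      quick|
|message box north|
|pepper machine I |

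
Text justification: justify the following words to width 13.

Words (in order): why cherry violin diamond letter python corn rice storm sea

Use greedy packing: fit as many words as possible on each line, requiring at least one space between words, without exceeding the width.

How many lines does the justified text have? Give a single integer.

Answer: 6

Derivation:
Line 1: ['why', 'cherry'] (min_width=10, slack=3)
Line 2: ['violin'] (min_width=6, slack=7)
Line 3: ['diamond'] (min_width=7, slack=6)
Line 4: ['letter', 'python'] (min_width=13, slack=0)
Line 5: ['corn', 'rice'] (min_width=9, slack=4)
Line 6: ['storm', 'sea'] (min_width=9, slack=4)
Total lines: 6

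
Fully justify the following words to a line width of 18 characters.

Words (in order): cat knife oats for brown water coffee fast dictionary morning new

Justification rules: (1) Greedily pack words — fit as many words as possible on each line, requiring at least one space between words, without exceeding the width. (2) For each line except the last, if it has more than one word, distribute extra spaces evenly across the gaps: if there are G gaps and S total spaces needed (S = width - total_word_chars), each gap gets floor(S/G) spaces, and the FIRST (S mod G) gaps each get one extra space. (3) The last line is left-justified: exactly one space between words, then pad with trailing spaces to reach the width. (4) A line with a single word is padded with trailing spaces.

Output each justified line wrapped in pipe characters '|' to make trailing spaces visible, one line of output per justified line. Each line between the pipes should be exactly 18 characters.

Line 1: ['cat', 'knife', 'oats', 'for'] (min_width=18, slack=0)
Line 2: ['brown', 'water', 'coffee'] (min_width=18, slack=0)
Line 3: ['fast', 'dictionary'] (min_width=15, slack=3)
Line 4: ['morning', 'new'] (min_width=11, slack=7)

Answer: |cat knife oats for|
|brown water coffee|
|fast    dictionary|
|morning new       |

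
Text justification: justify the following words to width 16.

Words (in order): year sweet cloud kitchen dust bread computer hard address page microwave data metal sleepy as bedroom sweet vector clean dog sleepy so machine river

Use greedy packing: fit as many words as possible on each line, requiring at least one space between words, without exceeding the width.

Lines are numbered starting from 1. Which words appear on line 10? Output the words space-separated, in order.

Line 1: ['year', 'sweet', 'cloud'] (min_width=16, slack=0)
Line 2: ['kitchen', 'dust'] (min_width=12, slack=4)
Line 3: ['bread', 'computer'] (min_width=14, slack=2)
Line 4: ['hard', 'address'] (min_width=12, slack=4)
Line 5: ['page', 'microwave'] (min_width=14, slack=2)
Line 6: ['data', 'metal'] (min_width=10, slack=6)
Line 7: ['sleepy', 'as'] (min_width=9, slack=7)
Line 8: ['bedroom', 'sweet'] (min_width=13, slack=3)
Line 9: ['vector', 'clean', 'dog'] (min_width=16, slack=0)
Line 10: ['sleepy', 'so'] (min_width=9, slack=7)
Line 11: ['machine', 'river'] (min_width=13, slack=3)

Answer: sleepy so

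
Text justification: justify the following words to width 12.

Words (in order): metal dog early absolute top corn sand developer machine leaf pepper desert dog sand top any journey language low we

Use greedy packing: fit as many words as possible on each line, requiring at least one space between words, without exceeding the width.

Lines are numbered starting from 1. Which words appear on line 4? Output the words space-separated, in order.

Answer: corn sand

Derivation:
Line 1: ['metal', 'dog'] (min_width=9, slack=3)
Line 2: ['early'] (min_width=5, slack=7)
Line 3: ['absolute', 'top'] (min_width=12, slack=0)
Line 4: ['corn', 'sand'] (min_width=9, slack=3)
Line 5: ['developer'] (min_width=9, slack=3)
Line 6: ['machine', 'leaf'] (min_width=12, slack=0)
Line 7: ['pepper'] (min_width=6, slack=6)
Line 8: ['desert', 'dog'] (min_width=10, slack=2)
Line 9: ['sand', 'top', 'any'] (min_width=12, slack=0)
Line 10: ['journey'] (min_width=7, slack=5)
Line 11: ['language', 'low'] (min_width=12, slack=0)
Line 12: ['we'] (min_width=2, slack=10)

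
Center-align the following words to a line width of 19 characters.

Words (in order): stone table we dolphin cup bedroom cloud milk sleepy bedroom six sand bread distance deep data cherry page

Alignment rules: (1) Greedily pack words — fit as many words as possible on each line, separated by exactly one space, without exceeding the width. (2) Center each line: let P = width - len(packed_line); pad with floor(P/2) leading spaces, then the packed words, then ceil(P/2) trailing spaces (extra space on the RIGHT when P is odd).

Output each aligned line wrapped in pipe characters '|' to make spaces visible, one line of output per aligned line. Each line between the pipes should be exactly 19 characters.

Answer: |  stone table we   |
|dolphin cup bedroom|
| cloud milk sleepy |
| bedroom six sand  |
|bread distance deep|
| data cherry page  |

Derivation:
Line 1: ['stone', 'table', 'we'] (min_width=14, slack=5)
Line 2: ['dolphin', 'cup', 'bedroom'] (min_width=19, slack=0)
Line 3: ['cloud', 'milk', 'sleepy'] (min_width=17, slack=2)
Line 4: ['bedroom', 'six', 'sand'] (min_width=16, slack=3)
Line 5: ['bread', 'distance', 'deep'] (min_width=19, slack=0)
Line 6: ['data', 'cherry', 'page'] (min_width=16, slack=3)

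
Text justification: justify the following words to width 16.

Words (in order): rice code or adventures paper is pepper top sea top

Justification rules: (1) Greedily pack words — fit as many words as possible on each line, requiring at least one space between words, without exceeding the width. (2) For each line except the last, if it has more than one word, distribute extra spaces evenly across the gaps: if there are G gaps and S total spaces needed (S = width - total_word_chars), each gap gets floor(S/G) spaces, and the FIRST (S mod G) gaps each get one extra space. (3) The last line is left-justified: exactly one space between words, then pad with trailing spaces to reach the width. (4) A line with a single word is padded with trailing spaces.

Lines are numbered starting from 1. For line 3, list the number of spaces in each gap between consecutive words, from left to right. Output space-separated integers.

Answer: 3 2

Derivation:
Line 1: ['rice', 'code', 'or'] (min_width=12, slack=4)
Line 2: ['adventures', 'paper'] (min_width=16, slack=0)
Line 3: ['is', 'pepper', 'top'] (min_width=13, slack=3)
Line 4: ['sea', 'top'] (min_width=7, slack=9)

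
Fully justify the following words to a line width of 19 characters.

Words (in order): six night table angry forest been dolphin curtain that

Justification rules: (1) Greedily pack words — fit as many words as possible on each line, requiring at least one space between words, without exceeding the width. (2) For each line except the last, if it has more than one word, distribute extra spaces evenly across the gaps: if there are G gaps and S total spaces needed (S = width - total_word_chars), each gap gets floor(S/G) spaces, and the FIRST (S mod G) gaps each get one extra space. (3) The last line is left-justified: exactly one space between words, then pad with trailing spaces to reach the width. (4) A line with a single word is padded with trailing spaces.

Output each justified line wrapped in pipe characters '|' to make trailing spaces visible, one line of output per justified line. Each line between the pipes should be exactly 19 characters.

Answer: |six   night   table|
|angry  forest  been|
|dolphin     curtain|
|that               |

Derivation:
Line 1: ['six', 'night', 'table'] (min_width=15, slack=4)
Line 2: ['angry', 'forest', 'been'] (min_width=17, slack=2)
Line 3: ['dolphin', 'curtain'] (min_width=15, slack=4)
Line 4: ['that'] (min_width=4, slack=15)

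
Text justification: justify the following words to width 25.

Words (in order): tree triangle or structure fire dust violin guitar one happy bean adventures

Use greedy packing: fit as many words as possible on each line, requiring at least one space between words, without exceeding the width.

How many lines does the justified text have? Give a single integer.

Line 1: ['tree', 'triangle', 'or'] (min_width=16, slack=9)
Line 2: ['structure', 'fire', 'dust'] (min_width=19, slack=6)
Line 3: ['violin', 'guitar', 'one', 'happy'] (min_width=23, slack=2)
Line 4: ['bean', 'adventures'] (min_width=15, slack=10)
Total lines: 4

Answer: 4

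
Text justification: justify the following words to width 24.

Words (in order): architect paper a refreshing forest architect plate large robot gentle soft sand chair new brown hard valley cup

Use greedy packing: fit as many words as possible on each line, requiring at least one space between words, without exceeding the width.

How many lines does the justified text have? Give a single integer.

Line 1: ['architect', 'paper', 'a'] (min_width=17, slack=7)
Line 2: ['refreshing', 'forest'] (min_width=17, slack=7)
Line 3: ['architect', 'plate', 'large'] (min_width=21, slack=3)
Line 4: ['robot', 'gentle', 'soft', 'sand'] (min_width=22, slack=2)
Line 5: ['chair', 'new', 'brown', 'hard'] (min_width=20, slack=4)
Line 6: ['valley', 'cup'] (min_width=10, slack=14)
Total lines: 6

Answer: 6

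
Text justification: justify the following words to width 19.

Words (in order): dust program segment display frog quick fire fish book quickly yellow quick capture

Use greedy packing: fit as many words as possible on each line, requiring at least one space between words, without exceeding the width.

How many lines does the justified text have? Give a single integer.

Answer: 6

Derivation:
Line 1: ['dust', 'program'] (min_width=12, slack=7)
Line 2: ['segment', 'display'] (min_width=15, slack=4)
Line 3: ['frog', 'quick', 'fire'] (min_width=15, slack=4)
Line 4: ['fish', 'book', 'quickly'] (min_width=17, slack=2)
Line 5: ['yellow', 'quick'] (min_width=12, slack=7)
Line 6: ['capture'] (min_width=7, slack=12)
Total lines: 6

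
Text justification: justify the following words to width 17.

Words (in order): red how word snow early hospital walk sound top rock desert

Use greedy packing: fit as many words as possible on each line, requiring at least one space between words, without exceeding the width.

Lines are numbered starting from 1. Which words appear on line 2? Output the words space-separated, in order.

Answer: early hospital

Derivation:
Line 1: ['red', 'how', 'word', 'snow'] (min_width=17, slack=0)
Line 2: ['early', 'hospital'] (min_width=14, slack=3)
Line 3: ['walk', 'sound', 'top'] (min_width=14, slack=3)
Line 4: ['rock', 'desert'] (min_width=11, slack=6)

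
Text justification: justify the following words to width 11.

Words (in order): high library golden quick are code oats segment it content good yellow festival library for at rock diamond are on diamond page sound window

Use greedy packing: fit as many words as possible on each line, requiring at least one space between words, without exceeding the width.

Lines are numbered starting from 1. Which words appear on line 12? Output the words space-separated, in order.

Line 1: ['high'] (min_width=4, slack=7)
Line 2: ['library'] (min_width=7, slack=4)
Line 3: ['golden'] (min_width=6, slack=5)
Line 4: ['quick', 'are'] (min_width=9, slack=2)
Line 5: ['code', 'oats'] (min_width=9, slack=2)
Line 6: ['segment', 'it'] (min_width=10, slack=1)
Line 7: ['content'] (min_width=7, slack=4)
Line 8: ['good', 'yellow'] (min_width=11, slack=0)
Line 9: ['festival'] (min_width=8, slack=3)
Line 10: ['library', 'for'] (min_width=11, slack=0)
Line 11: ['at', 'rock'] (min_width=7, slack=4)
Line 12: ['diamond', 'are'] (min_width=11, slack=0)
Line 13: ['on', 'diamond'] (min_width=10, slack=1)
Line 14: ['page', 'sound'] (min_width=10, slack=1)
Line 15: ['window'] (min_width=6, slack=5)

Answer: diamond are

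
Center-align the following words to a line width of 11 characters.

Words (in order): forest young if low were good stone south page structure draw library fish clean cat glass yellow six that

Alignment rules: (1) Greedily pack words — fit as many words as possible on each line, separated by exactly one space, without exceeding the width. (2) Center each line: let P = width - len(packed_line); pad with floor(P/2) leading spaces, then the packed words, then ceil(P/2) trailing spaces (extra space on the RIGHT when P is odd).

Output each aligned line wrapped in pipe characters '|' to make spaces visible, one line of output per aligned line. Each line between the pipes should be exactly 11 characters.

Answer: |  forest   |
| young if  |
| low were  |
|good stone |
|south page |
| structure |
|   draw    |
|  library  |
|fish clean |
| cat glass |
|yellow six |
|   that    |

Derivation:
Line 1: ['forest'] (min_width=6, slack=5)
Line 2: ['young', 'if'] (min_width=8, slack=3)
Line 3: ['low', 'were'] (min_width=8, slack=3)
Line 4: ['good', 'stone'] (min_width=10, slack=1)
Line 5: ['south', 'page'] (min_width=10, slack=1)
Line 6: ['structure'] (min_width=9, slack=2)
Line 7: ['draw'] (min_width=4, slack=7)
Line 8: ['library'] (min_width=7, slack=4)
Line 9: ['fish', 'clean'] (min_width=10, slack=1)
Line 10: ['cat', 'glass'] (min_width=9, slack=2)
Line 11: ['yellow', 'six'] (min_width=10, slack=1)
Line 12: ['that'] (min_width=4, slack=7)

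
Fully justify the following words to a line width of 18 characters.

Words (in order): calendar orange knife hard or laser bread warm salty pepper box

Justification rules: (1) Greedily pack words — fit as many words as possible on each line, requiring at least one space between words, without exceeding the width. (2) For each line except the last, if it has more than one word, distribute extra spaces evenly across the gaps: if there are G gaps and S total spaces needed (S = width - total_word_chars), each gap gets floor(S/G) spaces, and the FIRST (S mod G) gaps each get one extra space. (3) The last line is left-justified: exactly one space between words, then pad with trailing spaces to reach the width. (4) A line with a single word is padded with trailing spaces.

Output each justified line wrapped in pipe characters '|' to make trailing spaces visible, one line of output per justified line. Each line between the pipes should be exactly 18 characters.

Line 1: ['calendar', 'orange'] (min_width=15, slack=3)
Line 2: ['knife', 'hard', 'or'] (min_width=13, slack=5)
Line 3: ['laser', 'bread', 'warm'] (min_width=16, slack=2)
Line 4: ['salty', 'pepper', 'box'] (min_width=16, slack=2)

Answer: |calendar    orange|
|knife    hard   or|
|laser  bread  warm|
|salty pepper box  |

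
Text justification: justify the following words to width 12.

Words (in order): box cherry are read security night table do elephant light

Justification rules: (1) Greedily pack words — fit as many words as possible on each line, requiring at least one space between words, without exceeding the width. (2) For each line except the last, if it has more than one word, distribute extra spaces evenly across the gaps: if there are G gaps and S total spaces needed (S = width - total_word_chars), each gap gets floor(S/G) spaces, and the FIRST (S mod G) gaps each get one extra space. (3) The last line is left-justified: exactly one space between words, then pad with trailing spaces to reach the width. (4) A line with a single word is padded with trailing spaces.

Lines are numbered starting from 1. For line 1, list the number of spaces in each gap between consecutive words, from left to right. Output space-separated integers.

Answer: 3

Derivation:
Line 1: ['box', 'cherry'] (min_width=10, slack=2)
Line 2: ['are', 'read'] (min_width=8, slack=4)
Line 3: ['security'] (min_width=8, slack=4)
Line 4: ['night', 'table'] (min_width=11, slack=1)
Line 5: ['do', 'elephant'] (min_width=11, slack=1)
Line 6: ['light'] (min_width=5, slack=7)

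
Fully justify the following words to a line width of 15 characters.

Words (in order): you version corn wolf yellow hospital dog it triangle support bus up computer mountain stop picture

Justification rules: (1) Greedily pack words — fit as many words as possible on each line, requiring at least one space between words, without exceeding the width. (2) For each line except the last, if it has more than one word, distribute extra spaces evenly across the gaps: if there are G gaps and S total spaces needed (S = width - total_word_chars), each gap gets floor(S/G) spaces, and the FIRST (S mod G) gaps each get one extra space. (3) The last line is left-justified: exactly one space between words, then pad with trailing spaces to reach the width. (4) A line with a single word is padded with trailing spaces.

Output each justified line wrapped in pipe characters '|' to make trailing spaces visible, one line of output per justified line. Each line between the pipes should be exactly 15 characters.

Line 1: ['you', 'version'] (min_width=11, slack=4)
Line 2: ['corn', 'wolf'] (min_width=9, slack=6)
Line 3: ['yellow', 'hospital'] (min_width=15, slack=0)
Line 4: ['dog', 'it', 'triangle'] (min_width=15, slack=0)
Line 5: ['support', 'bus', 'up'] (min_width=14, slack=1)
Line 6: ['computer'] (min_width=8, slack=7)
Line 7: ['mountain', 'stop'] (min_width=13, slack=2)
Line 8: ['picture'] (min_width=7, slack=8)

Answer: |you     version|
|corn       wolf|
|yellow hospital|
|dog it triangle|
|support  bus up|
|computer       |
|mountain   stop|
|picture        |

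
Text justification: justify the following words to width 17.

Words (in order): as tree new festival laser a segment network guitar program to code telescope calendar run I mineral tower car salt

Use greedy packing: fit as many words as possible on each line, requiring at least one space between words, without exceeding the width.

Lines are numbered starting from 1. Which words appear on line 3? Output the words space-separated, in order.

Answer: segment network

Derivation:
Line 1: ['as', 'tree', 'new'] (min_width=11, slack=6)
Line 2: ['festival', 'laser', 'a'] (min_width=16, slack=1)
Line 3: ['segment', 'network'] (min_width=15, slack=2)
Line 4: ['guitar', 'program', 'to'] (min_width=17, slack=0)
Line 5: ['code', 'telescope'] (min_width=14, slack=3)
Line 6: ['calendar', 'run', 'I'] (min_width=14, slack=3)
Line 7: ['mineral', 'tower', 'car'] (min_width=17, slack=0)
Line 8: ['salt'] (min_width=4, slack=13)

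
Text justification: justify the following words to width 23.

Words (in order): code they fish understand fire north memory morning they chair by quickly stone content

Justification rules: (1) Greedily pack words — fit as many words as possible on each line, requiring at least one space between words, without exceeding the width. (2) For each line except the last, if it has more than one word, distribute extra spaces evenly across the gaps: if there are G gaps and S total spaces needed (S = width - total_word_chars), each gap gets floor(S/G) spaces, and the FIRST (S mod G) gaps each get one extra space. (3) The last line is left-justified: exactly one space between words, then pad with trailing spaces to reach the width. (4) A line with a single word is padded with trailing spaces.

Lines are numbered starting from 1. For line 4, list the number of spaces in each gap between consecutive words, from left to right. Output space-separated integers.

Answer: 2 1 1

Derivation:
Line 1: ['code', 'they', 'fish'] (min_width=14, slack=9)
Line 2: ['understand', 'fire', 'north'] (min_width=21, slack=2)
Line 3: ['memory', 'morning', 'they'] (min_width=19, slack=4)
Line 4: ['chair', 'by', 'quickly', 'stone'] (min_width=22, slack=1)
Line 5: ['content'] (min_width=7, slack=16)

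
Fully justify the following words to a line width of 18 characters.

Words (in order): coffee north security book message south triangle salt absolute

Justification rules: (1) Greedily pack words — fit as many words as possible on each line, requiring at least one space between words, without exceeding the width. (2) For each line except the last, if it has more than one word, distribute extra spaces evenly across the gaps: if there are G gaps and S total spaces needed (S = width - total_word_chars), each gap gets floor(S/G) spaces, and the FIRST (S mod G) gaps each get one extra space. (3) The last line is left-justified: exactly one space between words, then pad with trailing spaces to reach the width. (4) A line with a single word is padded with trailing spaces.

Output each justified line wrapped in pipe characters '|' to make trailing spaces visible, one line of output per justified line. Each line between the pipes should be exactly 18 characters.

Line 1: ['coffee', 'north'] (min_width=12, slack=6)
Line 2: ['security', 'book'] (min_width=13, slack=5)
Line 3: ['message', 'south'] (min_width=13, slack=5)
Line 4: ['triangle', 'salt'] (min_width=13, slack=5)
Line 5: ['absolute'] (min_width=8, slack=10)

Answer: |coffee       north|
|security      book|
|message      south|
|triangle      salt|
|absolute          |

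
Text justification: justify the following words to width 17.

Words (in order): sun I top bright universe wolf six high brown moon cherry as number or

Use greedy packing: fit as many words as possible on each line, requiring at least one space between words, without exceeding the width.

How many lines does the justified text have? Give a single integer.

Line 1: ['sun', 'I', 'top', 'bright'] (min_width=16, slack=1)
Line 2: ['universe', 'wolf', 'six'] (min_width=17, slack=0)
Line 3: ['high', 'brown', 'moon'] (min_width=15, slack=2)
Line 4: ['cherry', 'as', 'number'] (min_width=16, slack=1)
Line 5: ['or'] (min_width=2, slack=15)
Total lines: 5

Answer: 5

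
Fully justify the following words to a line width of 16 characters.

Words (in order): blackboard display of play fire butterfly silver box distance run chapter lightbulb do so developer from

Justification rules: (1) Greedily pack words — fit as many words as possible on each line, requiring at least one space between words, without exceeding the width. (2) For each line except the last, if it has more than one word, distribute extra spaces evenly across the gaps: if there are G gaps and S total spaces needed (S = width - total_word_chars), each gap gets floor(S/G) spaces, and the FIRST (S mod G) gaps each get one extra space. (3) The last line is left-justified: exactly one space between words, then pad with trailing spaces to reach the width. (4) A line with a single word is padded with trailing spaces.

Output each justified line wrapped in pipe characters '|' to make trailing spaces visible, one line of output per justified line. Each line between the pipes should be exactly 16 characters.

Answer: |blackboard      |
|display  of play|
|fire   butterfly|
|silver       box|
|distance     run|
|chapter         |
|lightbulb  do so|
|developer from  |

Derivation:
Line 1: ['blackboard'] (min_width=10, slack=6)
Line 2: ['display', 'of', 'play'] (min_width=15, slack=1)
Line 3: ['fire', 'butterfly'] (min_width=14, slack=2)
Line 4: ['silver', 'box'] (min_width=10, slack=6)
Line 5: ['distance', 'run'] (min_width=12, slack=4)
Line 6: ['chapter'] (min_width=7, slack=9)
Line 7: ['lightbulb', 'do', 'so'] (min_width=15, slack=1)
Line 8: ['developer', 'from'] (min_width=14, slack=2)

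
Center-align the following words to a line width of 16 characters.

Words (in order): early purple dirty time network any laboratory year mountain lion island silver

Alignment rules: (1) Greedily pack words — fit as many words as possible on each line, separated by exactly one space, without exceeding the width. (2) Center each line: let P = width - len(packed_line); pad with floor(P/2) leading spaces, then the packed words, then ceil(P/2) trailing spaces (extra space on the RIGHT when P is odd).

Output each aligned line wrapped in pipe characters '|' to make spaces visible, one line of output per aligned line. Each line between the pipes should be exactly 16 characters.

Answer: |  early purple  |
|   dirty time   |
|  network any   |
|laboratory year |
| mountain lion  |
| island silver  |

Derivation:
Line 1: ['early', 'purple'] (min_width=12, slack=4)
Line 2: ['dirty', 'time'] (min_width=10, slack=6)
Line 3: ['network', 'any'] (min_width=11, slack=5)
Line 4: ['laboratory', 'year'] (min_width=15, slack=1)
Line 5: ['mountain', 'lion'] (min_width=13, slack=3)
Line 6: ['island', 'silver'] (min_width=13, slack=3)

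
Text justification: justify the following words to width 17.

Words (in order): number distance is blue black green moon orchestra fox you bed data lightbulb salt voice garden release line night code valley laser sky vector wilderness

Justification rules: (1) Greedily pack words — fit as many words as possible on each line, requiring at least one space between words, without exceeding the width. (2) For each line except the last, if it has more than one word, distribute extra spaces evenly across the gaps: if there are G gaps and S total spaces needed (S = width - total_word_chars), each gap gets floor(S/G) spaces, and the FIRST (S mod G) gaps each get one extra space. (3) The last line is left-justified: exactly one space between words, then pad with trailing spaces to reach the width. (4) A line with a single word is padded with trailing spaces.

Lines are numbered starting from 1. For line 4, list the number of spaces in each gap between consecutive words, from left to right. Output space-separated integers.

Line 1: ['number', 'distance'] (min_width=15, slack=2)
Line 2: ['is', 'blue', 'black'] (min_width=13, slack=4)
Line 3: ['green', 'moon'] (min_width=10, slack=7)
Line 4: ['orchestra', 'fox', 'you'] (min_width=17, slack=0)
Line 5: ['bed', 'data'] (min_width=8, slack=9)
Line 6: ['lightbulb', 'salt'] (min_width=14, slack=3)
Line 7: ['voice', 'garden'] (min_width=12, slack=5)
Line 8: ['release', 'line'] (min_width=12, slack=5)
Line 9: ['night', 'code', 'valley'] (min_width=17, slack=0)
Line 10: ['laser', 'sky', 'vector'] (min_width=16, slack=1)
Line 11: ['wilderness'] (min_width=10, slack=7)

Answer: 1 1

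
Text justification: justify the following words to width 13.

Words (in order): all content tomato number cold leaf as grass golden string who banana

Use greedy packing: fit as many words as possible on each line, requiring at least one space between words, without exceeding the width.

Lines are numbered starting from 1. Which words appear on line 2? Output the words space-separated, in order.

Line 1: ['all', 'content'] (min_width=11, slack=2)
Line 2: ['tomato', 'number'] (min_width=13, slack=0)
Line 3: ['cold', 'leaf', 'as'] (min_width=12, slack=1)
Line 4: ['grass', 'golden'] (min_width=12, slack=1)
Line 5: ['string', 'who'] (min_width=10, slack=3)
Line 6: ['banana'] (min_width=6, slack=7)

Answer: tomato number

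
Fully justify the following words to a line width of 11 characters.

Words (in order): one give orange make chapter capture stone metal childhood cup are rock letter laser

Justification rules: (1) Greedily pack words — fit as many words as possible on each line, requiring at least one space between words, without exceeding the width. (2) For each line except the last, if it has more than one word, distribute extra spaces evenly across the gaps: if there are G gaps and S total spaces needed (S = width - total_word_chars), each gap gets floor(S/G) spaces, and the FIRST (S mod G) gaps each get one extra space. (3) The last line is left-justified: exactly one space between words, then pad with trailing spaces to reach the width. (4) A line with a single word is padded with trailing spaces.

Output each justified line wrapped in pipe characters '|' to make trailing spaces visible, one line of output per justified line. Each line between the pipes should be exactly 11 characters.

Answer: |one    give|
|orange make|
|chapter    |
|capture    |
|stone metal|
|childhood  |
|cup     are|
|rock letter|
|laser      |

Derivation:
Line 1: ['one', 'give'] (min_width=8, slack=3)
Line 2: ['orange', 'make'] (min_width=11, slack=0)
Line 3: ['chapter'] (min_width=7, slack=4)
Line 4: ['capture'] (min_width=7, slack=4)
Line 5: ['stone', 'metal'] (min_width=11, slack=0)
Line 6: ['childhood'] (min_width=9, slack=2)
Line 7: ['cup', 'are'] (min_width=7, slack=4)
Line 8: ['rock', 'letter'] (min_width=11, slack=0)
Line 9: ['laser'] (min_width=5, slack=6)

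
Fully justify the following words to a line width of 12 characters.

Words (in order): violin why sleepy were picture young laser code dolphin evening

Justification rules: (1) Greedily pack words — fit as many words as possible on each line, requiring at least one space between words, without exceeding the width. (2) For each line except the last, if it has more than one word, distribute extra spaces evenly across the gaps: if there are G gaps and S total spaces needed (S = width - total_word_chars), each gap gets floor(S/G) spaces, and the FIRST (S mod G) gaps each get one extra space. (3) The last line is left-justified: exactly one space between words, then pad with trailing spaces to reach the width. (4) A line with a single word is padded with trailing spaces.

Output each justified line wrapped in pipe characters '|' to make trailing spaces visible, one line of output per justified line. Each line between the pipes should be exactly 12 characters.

Answer: |violin   why|
|sleepy  were|
|picture     |
|young  laser|
|code dolphin|
|evening     |

Derivation:
Line 1: ['violin', 'why'] (min_width=10, slack=2)
Line 2: ['sleepy', 'were'] (min_width=11, slack=1)
Line 3: ['picture'] (min_width=7, slack=5)
Line 4: ['young', 'laser'] (min_width=11, slack=1)
Line 5: ['code', 'dolphin'] (min_width=12, slack=0)
Line 6: ['evening'] (min_width=7, slack=5)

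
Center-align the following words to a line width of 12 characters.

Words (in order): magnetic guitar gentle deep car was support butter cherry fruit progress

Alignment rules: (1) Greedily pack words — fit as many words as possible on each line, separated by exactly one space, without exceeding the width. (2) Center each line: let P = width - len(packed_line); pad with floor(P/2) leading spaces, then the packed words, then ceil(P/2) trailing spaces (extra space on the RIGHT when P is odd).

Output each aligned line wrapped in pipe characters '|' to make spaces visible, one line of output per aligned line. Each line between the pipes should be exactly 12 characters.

Line 1: ['magnetic'] (min_width=8, slack=4)
Line 2: ['guitar'] (min_width=6, slack=6)
Line 3: ['gentle', 'deep'] (min_width=11, slack=1)
Line 4: ['car', 'was'] (min_width=7, slack=5)
Line 5: ['support'] (min_width=7, slack=5)
Line 6: ['butter'] (min_width=6, slack=6)
Line 7: ['cherry', 'fruit'] (min_width=12, slack=0)
Line 8: ['progress'] (min_width=8, slack=4)

Answer: |  magnetic  |
|   guitar   |
|gentle deep |
|  car was   |
|  support   |
|   butter   |
|cherry fruit|
|  progress  |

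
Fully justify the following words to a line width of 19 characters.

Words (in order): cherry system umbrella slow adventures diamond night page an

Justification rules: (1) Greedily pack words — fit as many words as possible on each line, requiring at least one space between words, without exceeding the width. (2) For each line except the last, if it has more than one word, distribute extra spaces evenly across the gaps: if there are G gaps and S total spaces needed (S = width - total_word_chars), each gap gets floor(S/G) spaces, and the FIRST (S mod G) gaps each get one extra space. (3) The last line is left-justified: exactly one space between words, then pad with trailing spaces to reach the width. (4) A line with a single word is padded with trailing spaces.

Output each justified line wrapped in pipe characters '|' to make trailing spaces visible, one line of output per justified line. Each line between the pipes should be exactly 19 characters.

Line 1: ['cherry', 'system'] (min_width=13, slack=6)
Line 2: ['umbrella', 'slow'] (min_width=13, slack=6)
Line 3: ['adventures', 'diamond'] (min_width=18, slack=1)
Line 4: ['night', 'page', 'an'] (min_width=13, slack=6)

Answer: |cherry       system|
|umbrella       slow|
|adventures  diamond|
|night page an      |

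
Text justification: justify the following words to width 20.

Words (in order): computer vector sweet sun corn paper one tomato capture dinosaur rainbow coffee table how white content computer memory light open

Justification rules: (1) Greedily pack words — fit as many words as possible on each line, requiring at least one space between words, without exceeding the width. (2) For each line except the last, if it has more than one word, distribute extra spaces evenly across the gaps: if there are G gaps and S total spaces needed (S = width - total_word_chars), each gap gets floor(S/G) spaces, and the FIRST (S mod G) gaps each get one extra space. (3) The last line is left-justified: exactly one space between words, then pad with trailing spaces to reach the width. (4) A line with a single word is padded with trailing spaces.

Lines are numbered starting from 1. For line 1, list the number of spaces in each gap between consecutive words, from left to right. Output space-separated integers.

Answer: 6

Derivation:
Line 1: ['computer', 'vector'] (min_width=15, slack=5)
Line 2: ['sweet', 'sun', 'corn', 'paper'] (min_width=20, slack=0)
Line 3: ['one', 'tomato', 'capture'] (min_width=18, slack=2)
Line 4: ['dinosaur', 'rainbow'] (min_width=16, slack=4)
Line 5: ['coffee', 'table', 'how'] (min_width=16, slack=4)
Line 6: ['white', 'content'] (min_width=13, slack=7)
Line 7: ['computer', 'memory'] (min_width=15, slack=5)
Line 8: ['light', 'open'] (min_width=10, slack=10)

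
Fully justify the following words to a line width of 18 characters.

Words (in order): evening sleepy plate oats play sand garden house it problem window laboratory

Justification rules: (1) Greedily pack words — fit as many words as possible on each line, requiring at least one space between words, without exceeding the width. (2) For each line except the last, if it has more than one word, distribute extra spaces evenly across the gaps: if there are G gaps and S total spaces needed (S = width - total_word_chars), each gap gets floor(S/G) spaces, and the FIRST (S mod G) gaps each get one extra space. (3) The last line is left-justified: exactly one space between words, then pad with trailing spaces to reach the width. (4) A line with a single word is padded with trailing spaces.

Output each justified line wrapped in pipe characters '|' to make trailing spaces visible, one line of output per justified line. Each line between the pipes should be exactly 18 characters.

Answer: |evening     sleepy|
|plate   oats  play|
|sand  garden house|
|it  problem window|
|laboratory        |

Derivation:
Line 1: ['evening', 'sleepy'] (min_width=14, slack=4)
Line 2: ['plate', 'oats', 'play'] (min_width=15, slack=3)
Line 3: ['sand', 'garden', 'house'] (min_width=17, slack=1)
Line 4: ['it', 'problem', 'window'] (min_width=17, slack=1)
Line 5: ['laboratory'] (min_width=10, slack=8)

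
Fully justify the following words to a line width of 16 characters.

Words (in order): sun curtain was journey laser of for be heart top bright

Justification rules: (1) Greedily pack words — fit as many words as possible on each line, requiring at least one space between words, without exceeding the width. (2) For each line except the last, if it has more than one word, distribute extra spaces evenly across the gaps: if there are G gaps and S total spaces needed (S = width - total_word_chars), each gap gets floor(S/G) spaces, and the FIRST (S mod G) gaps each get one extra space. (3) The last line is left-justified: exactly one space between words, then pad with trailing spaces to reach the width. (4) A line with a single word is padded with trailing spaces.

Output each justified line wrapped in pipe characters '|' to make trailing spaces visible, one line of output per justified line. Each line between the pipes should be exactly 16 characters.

Answer: |sun  curtain was|
|journey laser of|
|for be heart top|
|bright          |

Derivation:
Line 1: ['sun', 'curtain', 'was'] (min_width=15, slack=1)
Line 2: ['journey', 'laser', 'of'] (min_width=16, slack=0)
Line 3: ['for', 'be', 'heart', 'top'] (min_width=16, slack=0)
Line 4: ['bright'] (min_width=6, slack=10)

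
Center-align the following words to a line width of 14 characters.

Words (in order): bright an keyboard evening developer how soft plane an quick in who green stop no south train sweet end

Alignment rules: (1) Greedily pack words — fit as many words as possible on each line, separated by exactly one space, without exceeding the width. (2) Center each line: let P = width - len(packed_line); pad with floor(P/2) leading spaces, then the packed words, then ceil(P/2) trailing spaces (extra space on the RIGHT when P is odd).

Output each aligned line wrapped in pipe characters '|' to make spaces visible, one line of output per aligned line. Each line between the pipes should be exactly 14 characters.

Line 1: ['bright', 'an'] (min_width=9, slack=5)
Line 2: ['keyboard'] (min_width=8, slack=6)
Line 3: ['evening'] (min_width=7, slack=7)
Line 4: ['developer', 'how'] (min_width=13, slack=1)
Line 5: ['soft', 'plane', 'an'] (min_width=13, slack=1)
Line 6: ['quick', 'in', 'who'] (min_width=12, slack=2)
Line 7: ['green', 'stop', 'no'] (min_width=13, slack=1)
Line 8: ['south', 'train'] (min_width=11, slack=3)
Line 9: ['sweet', 'end'] (min_width=9, slack=5)

Answer: |  bright an   |
|   keyboard   |
|   evening    |
|developer how |
|soft plane an |
| quick in who |
|green stop no |
| south train  |
|  sweet end   |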